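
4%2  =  0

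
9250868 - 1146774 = 8104094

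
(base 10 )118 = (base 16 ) 76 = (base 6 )314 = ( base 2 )1110110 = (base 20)5I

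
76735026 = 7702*9963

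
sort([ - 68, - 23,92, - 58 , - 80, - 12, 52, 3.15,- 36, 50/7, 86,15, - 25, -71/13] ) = [ - 80, - 68, - 58, - 36, - 25, - 23, - 12, - 71/13, 3.15, 50/7, 15, 52,86, 92]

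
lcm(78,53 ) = 4134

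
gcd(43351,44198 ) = 77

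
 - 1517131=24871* ( - 61 )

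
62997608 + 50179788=113177396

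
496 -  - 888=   1384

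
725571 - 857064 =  - 131493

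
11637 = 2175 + 9462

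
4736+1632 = 6368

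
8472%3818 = 836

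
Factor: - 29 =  - 29^1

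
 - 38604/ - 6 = 6434/1 = 6434.00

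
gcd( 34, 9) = 1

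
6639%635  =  289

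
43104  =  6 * 7184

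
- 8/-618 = 4/309 = 0.01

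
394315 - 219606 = 174709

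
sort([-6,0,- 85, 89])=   [ - 85 , - 6,0, 89]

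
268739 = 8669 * 31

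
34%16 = 2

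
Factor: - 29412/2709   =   - 2^2* 7^( - 1)*19^1 = - 76/7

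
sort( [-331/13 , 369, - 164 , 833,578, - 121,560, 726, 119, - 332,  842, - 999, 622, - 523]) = [ - 999 , - 523, - 332  ,-164, - 121, - 331/13,119 , 369,  560,578, 622, 726, 833, 842] 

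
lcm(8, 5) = 40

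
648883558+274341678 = 923225236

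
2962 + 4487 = 7449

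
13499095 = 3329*4055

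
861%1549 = 861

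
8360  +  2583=10943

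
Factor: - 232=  - 2^3 * 29^1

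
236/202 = 1 + 17/101 = 1.17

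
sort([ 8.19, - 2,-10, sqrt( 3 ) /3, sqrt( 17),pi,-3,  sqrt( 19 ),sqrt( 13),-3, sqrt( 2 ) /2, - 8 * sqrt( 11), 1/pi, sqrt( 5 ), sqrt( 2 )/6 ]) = [ - 8*sqrt( 11), - 10,-3,-3,-2, sqrt( 2 ) /6, 1/pi,  sqrt( 3 ) /3, sqrt(2)/2,sqrt( 5), pi, sqrt (13 ), sqrt(17),sqrt( 19 ), 8.19 ] 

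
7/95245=7/95245 = 0.00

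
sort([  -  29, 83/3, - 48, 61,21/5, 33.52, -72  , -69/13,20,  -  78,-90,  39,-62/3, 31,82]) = [ - 90,-78,  -  72, - 48,- 29, - 62/3, - 69/13, 21/5, 20, 83/3,  31,33.52,39,  61,  82] 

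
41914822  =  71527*586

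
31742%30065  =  1677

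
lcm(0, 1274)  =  0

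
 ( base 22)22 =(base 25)1l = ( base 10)46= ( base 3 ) 1201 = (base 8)56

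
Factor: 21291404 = 2^2*5322851^1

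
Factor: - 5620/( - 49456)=2^(  -  2 )*5^1*11^( - 1) = 5/44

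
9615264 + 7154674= 16769938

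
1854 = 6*309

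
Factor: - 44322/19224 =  - 2^(-2)*3^( - 2)*83^1 = -  83/36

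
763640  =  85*8984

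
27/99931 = 27/99931= 0.00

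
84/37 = 2 + 10/37 = 2.27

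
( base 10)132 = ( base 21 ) 66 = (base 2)10000100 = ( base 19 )6i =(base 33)40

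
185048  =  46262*4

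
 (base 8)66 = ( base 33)1l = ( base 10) 54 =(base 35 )1J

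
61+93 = 154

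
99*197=19503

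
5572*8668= 48298096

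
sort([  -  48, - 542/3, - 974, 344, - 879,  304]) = [ - 974, - 879,-542/3, -48, 304, 344]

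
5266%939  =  571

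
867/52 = 867/52 = 16.67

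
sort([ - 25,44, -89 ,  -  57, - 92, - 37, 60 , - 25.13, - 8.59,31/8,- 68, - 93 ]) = [ - 93, - 92,- 89,-68, - 57, - 37, - 25.13,-25 , - 8.59,31/8, 44,  60 ]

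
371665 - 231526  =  140139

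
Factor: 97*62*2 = 12028 = 2^2*31^1 * 97^1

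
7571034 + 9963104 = 17534138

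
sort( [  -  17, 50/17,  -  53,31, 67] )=[ - 53, - 17,  50/17, 31, 67] 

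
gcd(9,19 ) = 1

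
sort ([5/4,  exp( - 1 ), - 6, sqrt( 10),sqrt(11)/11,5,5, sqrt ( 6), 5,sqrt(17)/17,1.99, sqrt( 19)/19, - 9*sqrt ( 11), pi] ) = [ - 9* sqrt( 11 ), - 6, sqrt (19 ) /19, sqrt(17)/17, sqrt( 11 ) /11, exp ( - 1 ), 5/4, 1.99,sqrt ( 6), pi, sqrt ( 10) , 5, 5, 5]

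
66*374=24684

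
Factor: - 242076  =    -  2^2*3^1*20173^1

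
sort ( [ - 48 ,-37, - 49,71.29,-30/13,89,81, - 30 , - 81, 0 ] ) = [ - 81, - 49, - 48, - 37,- 30,- 30/13,0,71.29, 81, 89]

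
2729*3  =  8187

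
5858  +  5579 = 11437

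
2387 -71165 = -68778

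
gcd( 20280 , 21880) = 40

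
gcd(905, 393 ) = 1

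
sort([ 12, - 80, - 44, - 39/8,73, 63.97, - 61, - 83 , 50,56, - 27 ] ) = [ -83,-80, - 61,- 44, -27, - 39/8, 12,50,56, 63.97, 73]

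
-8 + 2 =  - 6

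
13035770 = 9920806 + 3114964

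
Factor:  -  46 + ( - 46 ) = -92 = - 2^2*23^1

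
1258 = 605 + 653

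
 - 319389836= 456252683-775642519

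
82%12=10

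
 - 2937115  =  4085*( - 719 )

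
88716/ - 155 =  - 573 + 99/155= -572.36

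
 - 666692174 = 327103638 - 993795812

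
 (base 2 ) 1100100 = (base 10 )100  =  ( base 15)6a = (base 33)31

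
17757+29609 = 47366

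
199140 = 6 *33190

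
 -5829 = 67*( - 87)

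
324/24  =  27/2 = 13.50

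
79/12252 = 79/12252 =0.01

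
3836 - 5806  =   - 1970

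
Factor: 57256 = 2^3*17^1 * 421^1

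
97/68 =97/68 = 1.43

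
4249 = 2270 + 1979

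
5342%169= 103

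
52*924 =48048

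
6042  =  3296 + 2746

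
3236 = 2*1618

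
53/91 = 53/91 = 0.58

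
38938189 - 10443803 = 28494386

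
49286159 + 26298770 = 75584929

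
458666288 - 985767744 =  - 527101456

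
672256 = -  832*( - 808 )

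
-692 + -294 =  - 986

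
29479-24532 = 4947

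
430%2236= 430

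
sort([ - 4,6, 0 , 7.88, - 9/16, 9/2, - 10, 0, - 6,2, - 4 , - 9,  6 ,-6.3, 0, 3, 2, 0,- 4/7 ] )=[ - 10, - 9, -6.3, - 6, - 4,  -  4,-4/7, - 9/16,0, 0, 0,0, 2, 2,3, 9/2, 6, 6,7.88 ]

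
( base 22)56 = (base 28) 44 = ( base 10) 116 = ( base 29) 40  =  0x74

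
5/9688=5/9688 = 0.00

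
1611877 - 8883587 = - 7271710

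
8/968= 1/121 = 0.01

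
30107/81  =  30107/81  =  371.69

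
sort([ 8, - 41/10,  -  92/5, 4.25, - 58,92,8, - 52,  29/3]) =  [ - 58, - 52,-92/5, - 41/10, 4.25 , 8,8 , 29/3,92]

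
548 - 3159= - 2611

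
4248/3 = 1416 =1416.00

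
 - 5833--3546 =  - 2287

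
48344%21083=6178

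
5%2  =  1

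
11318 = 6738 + 4580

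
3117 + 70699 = 73816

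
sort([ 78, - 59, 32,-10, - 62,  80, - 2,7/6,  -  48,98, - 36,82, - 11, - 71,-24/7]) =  [ - 71 , - 62,  -  59, - 48, - 36 ,-11,-10, - 24/7, - 2 , 7/6,32,78 , 80 , 82 , 98]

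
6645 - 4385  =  2260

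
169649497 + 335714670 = 505364167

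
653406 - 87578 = 565828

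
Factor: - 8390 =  - 2^1*5^1*839^1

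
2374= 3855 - 1481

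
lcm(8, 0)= 0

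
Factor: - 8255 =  - 5^1*13^1*127^1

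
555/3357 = 185/1119 = 0.17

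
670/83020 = 67/8302 = 0.01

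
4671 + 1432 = 6103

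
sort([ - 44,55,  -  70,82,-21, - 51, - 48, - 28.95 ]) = [ - 70, - 51,- 48, - 44, - 28.95,  -  21,55, 82 ] 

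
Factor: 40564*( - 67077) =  - 2^2*3^2*29^1 * 257^1*10141^1 = - 2720911428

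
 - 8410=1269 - 9679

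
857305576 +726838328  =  1584143904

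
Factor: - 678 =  - 2^1*3^1*113^1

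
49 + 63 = 112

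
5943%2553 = 837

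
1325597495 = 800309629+525287866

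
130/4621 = 130/4621 = 0.03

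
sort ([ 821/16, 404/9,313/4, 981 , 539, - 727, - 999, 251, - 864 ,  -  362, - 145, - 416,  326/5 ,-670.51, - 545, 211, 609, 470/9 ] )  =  [-999, - 864,- 727, - 670.51,  -  545,-416,  -  362, - 145,404/9,821/16,470/9, 326/5, 313/4, 211,251, 539,609, 981 ]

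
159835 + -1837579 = -1677744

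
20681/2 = 20681/2 = 10340.50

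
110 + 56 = 166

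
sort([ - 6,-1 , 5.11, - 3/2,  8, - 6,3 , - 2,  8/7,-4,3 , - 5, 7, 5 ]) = [-6, - 6, - 5, - 4, - 2,-3/2,  -  1,8/7,3 , 3,5, 5.11, 7,8]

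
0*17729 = 0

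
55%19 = 17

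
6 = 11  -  5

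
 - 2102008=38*( - 55316)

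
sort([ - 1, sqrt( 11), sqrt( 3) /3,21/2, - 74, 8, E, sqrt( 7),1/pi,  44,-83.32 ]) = [ - 83.32, - 74, - 1,  1/pi, sqrt ( 3) /3, sqrt(7), E, sqrt( 11), 8, 21/2, 44] 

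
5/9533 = 5/9533 = 0.00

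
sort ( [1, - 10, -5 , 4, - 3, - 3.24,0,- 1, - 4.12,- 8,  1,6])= [ - 10, - 8, - 5, - 4.12, - 3.24, - 3,-1, 0, 1, 1,  4, 6 ]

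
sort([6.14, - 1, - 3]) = [ - 3, - 1, 6.14] 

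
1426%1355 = 71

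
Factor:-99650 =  - 2^1 * 5^2*1993^1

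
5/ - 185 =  - 1 + 36/37 = - 0.03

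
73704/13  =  5669 + 7/13=   5669.54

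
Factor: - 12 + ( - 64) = - 2^2*19^1= - 76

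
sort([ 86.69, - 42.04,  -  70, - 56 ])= [ - 70 , - 56, -42.04, 86.69 ]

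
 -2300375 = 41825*( - 55)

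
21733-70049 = - 48316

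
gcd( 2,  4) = 2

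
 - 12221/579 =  - 12221/579 = - 21.11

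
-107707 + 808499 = 700792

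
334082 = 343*974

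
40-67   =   - 27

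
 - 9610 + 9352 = - 258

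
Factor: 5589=3^5*23^1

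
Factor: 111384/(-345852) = -2^1*7^1 *17^1 * 739^( - 1 )= -  238/739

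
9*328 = 2952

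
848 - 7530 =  - 6682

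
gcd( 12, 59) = 1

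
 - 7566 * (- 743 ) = 5621538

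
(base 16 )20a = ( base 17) 1DC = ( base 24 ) li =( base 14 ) 294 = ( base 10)522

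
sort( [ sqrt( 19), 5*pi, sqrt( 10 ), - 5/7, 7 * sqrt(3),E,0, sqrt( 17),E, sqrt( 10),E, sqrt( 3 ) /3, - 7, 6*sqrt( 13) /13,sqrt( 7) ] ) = [  -  7,  -  5/7,0, sqrt ( 3)/3, 6* sqrt( 13) /13, sqrt (7), E, E,E, sqrt( 10), sqrt( 10 ), sqrt( 17), sqrt( 19), 7*sqrt( 3), 5 *pi]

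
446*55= 24530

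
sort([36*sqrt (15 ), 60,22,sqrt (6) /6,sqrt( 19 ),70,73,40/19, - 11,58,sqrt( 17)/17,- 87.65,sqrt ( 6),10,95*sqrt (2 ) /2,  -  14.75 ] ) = [  -  87.65,-14.75 , -11,sqrt (17) /17,sqrt( 6 ) /6,40/19,sqrt( 6) , sqrt(19),10, 22,  58,60,95*sqrt (2 ) /2,70,73 , 36 * sqrt( 15 )]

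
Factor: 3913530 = 2^1*3^1*5^1*73^1*1787^1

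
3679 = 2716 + 963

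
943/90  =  943/90 =10.48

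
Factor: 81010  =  2^1*5^1*8101^1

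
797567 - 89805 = 707762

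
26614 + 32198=58812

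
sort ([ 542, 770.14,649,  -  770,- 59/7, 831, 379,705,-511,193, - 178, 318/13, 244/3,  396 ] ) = [  -  770, - 511, - 178, - 59/7, 318/13, 244/3,193,379, 396,542,649,705, 770.14, 831] 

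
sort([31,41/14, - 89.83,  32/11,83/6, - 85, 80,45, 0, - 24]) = [ - 89.83, - 85, - 24, 0,32/11,41/14, 83/6,31,45,80] 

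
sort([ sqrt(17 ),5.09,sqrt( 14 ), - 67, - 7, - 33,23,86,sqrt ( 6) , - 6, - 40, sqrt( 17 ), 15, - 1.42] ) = [ - 67  , - 40, - 33, - 7, - 6, - 1.42, sqrt(6),sqrt ( 14 ), sqrt( 17),  sqrt(17 ),5.09,15,23,86] 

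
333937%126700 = 80537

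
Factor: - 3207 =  - 3^1*1069^1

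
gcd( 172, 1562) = 2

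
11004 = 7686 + 3318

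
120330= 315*382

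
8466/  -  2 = -4233 + 0/1= -  4233.00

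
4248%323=49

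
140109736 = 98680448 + 41429288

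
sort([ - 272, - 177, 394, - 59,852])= [-272, - 177, - 59,394, 852] 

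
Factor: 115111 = 43^1 * 2677^1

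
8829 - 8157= 672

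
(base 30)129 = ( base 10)969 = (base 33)tc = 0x3C9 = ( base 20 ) 289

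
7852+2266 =10118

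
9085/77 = 117+76/77 = 117.99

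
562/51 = 562/51 = 11.02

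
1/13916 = 1/13916 = 0.00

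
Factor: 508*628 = 319024 = 2^4*127^1*157^1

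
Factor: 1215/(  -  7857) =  - 3^1*5^1*97^( - 1) = - 15/97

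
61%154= 61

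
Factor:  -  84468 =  - 2^2 * 3^1*7039^1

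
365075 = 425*859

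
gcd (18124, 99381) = 1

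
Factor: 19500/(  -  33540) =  - 25/43 = - 5^2*43^( - 1)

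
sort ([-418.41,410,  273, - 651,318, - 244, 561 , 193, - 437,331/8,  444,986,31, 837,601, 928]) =[ - 651, - 437, - 418.41,- 244 , 31, 331/8, 193, 273,318,  410,444, 561, 601,  837,928,986]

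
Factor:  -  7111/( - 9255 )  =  3^( - 1 )*5^(  -  1 )*13^1 * 547^1*617^(-1)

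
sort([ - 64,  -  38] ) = [  -  64  , - 38]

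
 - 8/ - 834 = 4/417 = 0.01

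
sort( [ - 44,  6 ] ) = [ - 44,6 ]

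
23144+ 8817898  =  8841042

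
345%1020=345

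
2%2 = 0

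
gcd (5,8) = 1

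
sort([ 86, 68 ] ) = [ 68, 86] 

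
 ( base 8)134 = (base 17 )57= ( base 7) 161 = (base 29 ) 35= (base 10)92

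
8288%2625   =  413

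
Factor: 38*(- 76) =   -  2^3*19^2 = - 2888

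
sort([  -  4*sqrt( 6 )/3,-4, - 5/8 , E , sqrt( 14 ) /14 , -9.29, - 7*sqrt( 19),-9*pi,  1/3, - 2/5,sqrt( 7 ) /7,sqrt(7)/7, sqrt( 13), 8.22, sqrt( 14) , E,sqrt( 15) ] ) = [ - 7*sqrt( 19), - 9*pi, - 9.29, - 4, - 4 *sqrt( 6) /3, - 5/8, - 2/5,sqrt( 14) /14, 1/3, sqrt( 7 ) /7, sqrt( 7 ) /7, E, E, sqrt( 13),sqrt( 14 ), sqrt(15 ), 8.22]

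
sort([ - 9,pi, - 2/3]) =[ - 9, - 2/3,pi ]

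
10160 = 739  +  9421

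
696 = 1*696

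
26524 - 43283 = -16759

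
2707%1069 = 569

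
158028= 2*79014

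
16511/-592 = -16511/592 = - 27.89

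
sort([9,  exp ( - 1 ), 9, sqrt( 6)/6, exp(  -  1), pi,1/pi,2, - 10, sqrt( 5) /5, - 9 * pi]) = [ - 9* pi, - 10, 1/pi,  exp( - 1) , exp(-1),sqrt(6)/6,  sqrt(5)/5, 2, pi , 9,9]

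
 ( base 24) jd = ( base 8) 725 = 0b111010101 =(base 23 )k9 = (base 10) 469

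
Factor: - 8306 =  - 2^1* 4153^1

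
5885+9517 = 15402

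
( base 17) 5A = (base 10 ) 95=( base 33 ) 2T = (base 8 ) 137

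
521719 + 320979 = 842698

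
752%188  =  0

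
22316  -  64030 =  - 41714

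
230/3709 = 230/3709 = 0.06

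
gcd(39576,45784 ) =776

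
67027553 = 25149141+41878412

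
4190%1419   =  1352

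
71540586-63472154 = 8068432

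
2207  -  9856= -7649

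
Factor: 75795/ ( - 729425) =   -  3^1 * 5^(-1) * 31^1*179^ ( - 1) = - 93/895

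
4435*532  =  2359420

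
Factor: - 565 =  - 5^1*113^1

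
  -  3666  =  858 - 4524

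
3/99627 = 1/33209   =  0.00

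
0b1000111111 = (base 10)575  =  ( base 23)120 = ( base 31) ih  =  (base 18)1dh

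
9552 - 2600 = 6952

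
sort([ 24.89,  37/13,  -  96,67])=[ - 96, 37/13, 24.89,67] 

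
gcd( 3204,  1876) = 4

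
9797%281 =243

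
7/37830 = 7/37830  =  0.00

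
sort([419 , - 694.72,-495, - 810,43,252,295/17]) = [ - 810,- 694.72,-495,295/17,43, 252, 419 ] 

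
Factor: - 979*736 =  - 2^5*11^1* 23^1*89^1= - 720544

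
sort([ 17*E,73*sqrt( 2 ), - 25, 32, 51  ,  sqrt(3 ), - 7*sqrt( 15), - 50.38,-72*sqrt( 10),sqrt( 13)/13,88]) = [- 72  *  sqrt( 10), - 50.38,  -  7*sqrt( 15 ), - 25,sqrt(13) /13, sqrt( 3 ), 32 , 17*E,51,88,73*sqrt ( 2)]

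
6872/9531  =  6872/9531= 0.72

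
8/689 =8/689 = 0.01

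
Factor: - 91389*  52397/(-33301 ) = 4788509433/33301=3^1*41^1*151^1*347^1 *743^1*33301^(- 1)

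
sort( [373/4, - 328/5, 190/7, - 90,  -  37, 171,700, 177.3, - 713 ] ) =[  -  713,-90,-328/5,-37 , 190/7, 373/4, 171, 177.3,700] 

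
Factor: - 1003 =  - 17^1*59^1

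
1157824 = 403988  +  753836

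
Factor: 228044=2^2*47^1*1213^1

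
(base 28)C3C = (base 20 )13f4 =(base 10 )9504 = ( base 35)7QJ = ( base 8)22440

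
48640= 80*608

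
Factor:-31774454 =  - 2^1* 23^1*53^1*13033^1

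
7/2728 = 7/2728= 0.00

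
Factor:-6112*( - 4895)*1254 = 2^6*3^1*5^1*11^2*19^1 * 89^1*191^1 = 37517472960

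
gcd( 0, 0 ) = 0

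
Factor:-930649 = - 23^1*43^1 * 941^1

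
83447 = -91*( - 917 ) 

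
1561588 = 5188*301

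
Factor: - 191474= - 2^1*95737^1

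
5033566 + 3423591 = 8457157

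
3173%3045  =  128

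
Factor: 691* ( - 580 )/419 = -400780/419 = - 2^2 * 5^1*29^1*419^(-1)*691^1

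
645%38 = 37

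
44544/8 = 5568= 5568.00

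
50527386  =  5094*9919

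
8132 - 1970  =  6162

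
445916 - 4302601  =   - 3856685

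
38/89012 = 19/44506 = 0.00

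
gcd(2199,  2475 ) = 3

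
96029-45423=50606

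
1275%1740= 1275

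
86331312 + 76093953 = 162425265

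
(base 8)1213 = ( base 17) 245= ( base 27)o3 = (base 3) 220010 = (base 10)651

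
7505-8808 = - 1303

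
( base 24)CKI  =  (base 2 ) 1110011110010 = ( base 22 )f6i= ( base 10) 7410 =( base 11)5627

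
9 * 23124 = 208116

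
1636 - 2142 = -506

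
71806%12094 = 11336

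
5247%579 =36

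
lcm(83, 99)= 8217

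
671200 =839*800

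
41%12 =5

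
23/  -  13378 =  - 23/13378 = - 0.00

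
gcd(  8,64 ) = 8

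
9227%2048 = 1035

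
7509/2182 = 7509/2182 = 3.44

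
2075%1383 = 692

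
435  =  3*145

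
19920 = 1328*15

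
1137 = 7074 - 5937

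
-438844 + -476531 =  - 915375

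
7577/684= 7577/684 = 11.08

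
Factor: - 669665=-5^1*67^1*1999^1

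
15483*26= 402558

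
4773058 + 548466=5321524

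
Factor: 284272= 2^4*109^1*163^1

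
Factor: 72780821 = 347^1*209743^1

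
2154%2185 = 2154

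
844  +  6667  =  7511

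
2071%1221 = 850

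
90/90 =1= 1.00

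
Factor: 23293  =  23293^1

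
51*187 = 9537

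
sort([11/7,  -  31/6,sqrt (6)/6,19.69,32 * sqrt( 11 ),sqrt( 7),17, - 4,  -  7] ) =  [-7,  -  31/6, - 4,sqrt(6 )/6,  11/7,  sqrt(7),17,19.69, 32*sqrt( 11 )]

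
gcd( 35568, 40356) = 684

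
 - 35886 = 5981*( - 6 ) 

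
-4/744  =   - 1+ 185/186= - 0.01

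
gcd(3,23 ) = 1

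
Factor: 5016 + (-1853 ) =3163^1 = 3163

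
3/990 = 1/330 = 0.00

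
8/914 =4/457 = 0.01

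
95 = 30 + 65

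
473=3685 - 3212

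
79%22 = 13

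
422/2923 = 422/2923  =  0.14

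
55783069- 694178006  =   - 638394937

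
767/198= 767/198 = 3.87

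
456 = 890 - 434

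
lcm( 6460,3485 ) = 264860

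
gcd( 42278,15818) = 2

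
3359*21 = 70539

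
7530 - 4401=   3129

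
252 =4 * 63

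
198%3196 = 198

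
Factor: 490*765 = 374850=2^1*3^2* 5^2*7^2*17^1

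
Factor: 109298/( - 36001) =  - 422/139 = - 2^1*139^( - 1 ) * 211^1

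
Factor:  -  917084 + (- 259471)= -3^1* 5^1*78437^1 =-  1176555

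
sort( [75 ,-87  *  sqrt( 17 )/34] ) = [ - 87*  sqrt(17)/34,  75 ]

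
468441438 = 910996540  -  442555102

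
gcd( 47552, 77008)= 16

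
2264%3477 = 2264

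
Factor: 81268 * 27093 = 2^2*3^1*11^2*821^1 * 1847^1 = 2201793924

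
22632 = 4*5658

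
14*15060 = 210840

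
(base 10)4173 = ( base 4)1001031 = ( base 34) 3KP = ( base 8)10115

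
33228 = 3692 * 9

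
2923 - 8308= - 5385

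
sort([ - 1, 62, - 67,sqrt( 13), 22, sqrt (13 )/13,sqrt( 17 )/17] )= [-67, - 1, sqrt( 17 )/17,  sqrt(13) /13 , sqrt( 13 ),22,  62]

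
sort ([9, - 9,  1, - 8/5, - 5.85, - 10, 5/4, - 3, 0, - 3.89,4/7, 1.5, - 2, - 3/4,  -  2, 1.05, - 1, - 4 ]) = [ - 10, - 9,-5.85 ,- 4, - 3.89  , - 3, - 2, - 2,  -  8/5, - 1, - 3/4,  0,4/7,1, 1.05,5/4, 1.5 , 9]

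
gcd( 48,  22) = 2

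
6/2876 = 3/1438 = 0.00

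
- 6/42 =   -  1 + 6/7 =- 0.14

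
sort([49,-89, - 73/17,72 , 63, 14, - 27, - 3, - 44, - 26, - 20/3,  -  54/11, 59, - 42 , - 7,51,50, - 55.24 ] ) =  [ - 89, -55.24, - 44, - 42,-27,-26,-7 , - 20/3,  -  54/11,-73/17, - 3,14 , 49,50, 51,59,63, 72 ] 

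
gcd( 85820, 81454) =2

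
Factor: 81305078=2^1*353^1 * 115163^1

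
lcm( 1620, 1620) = 1620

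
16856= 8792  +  8064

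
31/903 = 31/903= 0.03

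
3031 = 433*7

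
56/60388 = 14/15097 = 0.00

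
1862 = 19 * 98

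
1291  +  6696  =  7987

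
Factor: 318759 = 3^1*7^1*43^1*353^1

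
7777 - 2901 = 4876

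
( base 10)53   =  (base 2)110101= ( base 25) 23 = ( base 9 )58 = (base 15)38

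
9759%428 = 343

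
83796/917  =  83796/917=91.38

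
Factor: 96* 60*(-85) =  - 489600  =  - 2^7*3^2 *5^2*17^1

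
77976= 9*8664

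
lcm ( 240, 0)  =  0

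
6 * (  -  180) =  - 1080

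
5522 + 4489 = 10011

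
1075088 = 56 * 19198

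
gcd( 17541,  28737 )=9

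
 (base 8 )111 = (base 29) 2F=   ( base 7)133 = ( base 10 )73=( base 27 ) 2J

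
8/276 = 2/69 = 0.03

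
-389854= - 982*397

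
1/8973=1/8973   =  0.00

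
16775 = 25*671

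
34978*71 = 2483438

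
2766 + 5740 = 8506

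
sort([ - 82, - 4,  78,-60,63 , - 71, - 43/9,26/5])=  [-82,  -  71, - 60,-43/9,  -  4,26/5, 63, 78 ] 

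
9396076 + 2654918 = 12050994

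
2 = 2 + 0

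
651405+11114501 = 11765906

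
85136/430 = 197 + 213/215 = 197.99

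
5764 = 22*262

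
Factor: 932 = 2^2*233^1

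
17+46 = 63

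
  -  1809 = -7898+6089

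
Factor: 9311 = 9311^1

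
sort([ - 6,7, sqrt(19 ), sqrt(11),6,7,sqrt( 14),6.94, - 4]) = [ - 6, - 4, sqrt ( 11), sqrt(14), sqrt( 19),  6, 6.94,7, 7 ] 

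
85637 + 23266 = 108903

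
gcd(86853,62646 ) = 3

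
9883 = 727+9156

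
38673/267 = 12891/89 = 144.84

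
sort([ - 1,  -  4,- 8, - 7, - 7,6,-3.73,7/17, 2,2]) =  [-8, - 7,  -  7, - 4,  -  3.73, - 1,7/17,2  ,  2,6 ]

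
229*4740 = 1085460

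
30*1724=51720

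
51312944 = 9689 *5296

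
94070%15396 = 1694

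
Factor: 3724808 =2^3*563^1 * 827^1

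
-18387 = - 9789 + -8598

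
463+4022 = 4485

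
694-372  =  322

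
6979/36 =193 + 31/36 = 193.86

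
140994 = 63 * 2238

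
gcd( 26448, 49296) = 48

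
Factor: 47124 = 2^2*3^2*7^1 * 11^1*17^1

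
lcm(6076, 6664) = 206584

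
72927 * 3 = 218781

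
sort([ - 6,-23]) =[ - 23, -6]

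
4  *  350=1400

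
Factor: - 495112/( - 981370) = 247556/490685 = 2^2*5^( - 1 )*13^ ( - 1 )*199^1*311^1 * 7549^( - 1)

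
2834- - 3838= 6672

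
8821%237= 52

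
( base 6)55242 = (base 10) 7658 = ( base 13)3641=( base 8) 16752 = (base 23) eam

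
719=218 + 501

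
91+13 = 104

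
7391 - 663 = 6728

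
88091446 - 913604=87177842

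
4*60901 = 243604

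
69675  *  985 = 68629875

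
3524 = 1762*2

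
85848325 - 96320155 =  - 10471830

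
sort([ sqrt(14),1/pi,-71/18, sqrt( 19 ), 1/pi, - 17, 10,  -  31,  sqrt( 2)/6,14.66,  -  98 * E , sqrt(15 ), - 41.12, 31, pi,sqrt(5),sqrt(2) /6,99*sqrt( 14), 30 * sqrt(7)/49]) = [ - 98* E, - 41.12,-31, - 17, - 71/18, sqrt( 2 )/6, sqrt(2) /6, 1/pi, 1/pi,30 * sqrt(7 )/49,sqrt( 5),pi,sqrt(14),sqrt(15 ), sqrt ( 19), 10, 14.66, 31, 99 * sqrt(14 )]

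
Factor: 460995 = 3^1*5^1*73^1*421^1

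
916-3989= - 3073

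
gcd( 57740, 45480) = 20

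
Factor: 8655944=2^3*11^1*19^1*31^1  *  167^1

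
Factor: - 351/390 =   -  9/10 =- 2^( - 1)*3^2*5^( - 1 )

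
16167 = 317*51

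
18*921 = 16578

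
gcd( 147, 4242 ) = 21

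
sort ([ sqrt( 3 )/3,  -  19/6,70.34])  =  [ - 19/6, sqrt( 3)/3 , 70.34] 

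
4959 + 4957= 9916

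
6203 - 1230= 4973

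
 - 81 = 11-92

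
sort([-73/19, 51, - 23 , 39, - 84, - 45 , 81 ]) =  [ - 84, - 45, - 23, - 73/19,39,51,81]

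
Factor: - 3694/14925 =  - 2^1*3^( - 1)*5^(-2) * 199^ ( - 1 ) *1847^1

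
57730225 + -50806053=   6924172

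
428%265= 163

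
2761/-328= - 2761/328 = - 8.42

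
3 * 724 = 2172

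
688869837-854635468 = - 165765631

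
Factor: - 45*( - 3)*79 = 3^3 * 5^1*79^1   =  10665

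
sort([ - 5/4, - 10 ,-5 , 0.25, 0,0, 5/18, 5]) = [ - 10, - 5, - 5/4, 0, 0,0.25,  5/18, 5]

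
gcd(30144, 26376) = 3768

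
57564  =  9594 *6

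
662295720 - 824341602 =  - 162045882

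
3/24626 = 3/24626 = 0.00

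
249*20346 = 5066154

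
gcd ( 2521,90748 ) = 1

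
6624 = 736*9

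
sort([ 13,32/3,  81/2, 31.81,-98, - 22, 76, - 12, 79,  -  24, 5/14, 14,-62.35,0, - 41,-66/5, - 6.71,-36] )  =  [-98 , - 62.35,-41, - 36,  -  24 , - 22, -66/5, - 12, - 6.71, 0, 5/14, 32/3, 13, 14, 31.81,  81/2,  76, 79]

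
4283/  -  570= -8 + 277/570 = - 7.51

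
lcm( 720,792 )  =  7920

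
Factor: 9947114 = 2^1*4973557^1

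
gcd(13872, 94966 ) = 2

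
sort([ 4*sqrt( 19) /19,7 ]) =[ 4*sqrt( 19)/19,7]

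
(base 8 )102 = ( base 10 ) 66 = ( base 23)2k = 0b1000010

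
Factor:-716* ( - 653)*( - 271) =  - 2^2*179^1*271^1*653^1 = - 126705508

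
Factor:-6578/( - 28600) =2^ ( - 2 ) *5^( - 2)*23^1  =  23/100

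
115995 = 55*2109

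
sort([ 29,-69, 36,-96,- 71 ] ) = [ - 96 , - 71, - 69,29,36]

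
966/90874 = 69/6491 =0.01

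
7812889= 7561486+251403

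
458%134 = 56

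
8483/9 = 942 + 5/9 = 942.56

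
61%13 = 9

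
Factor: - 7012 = -2^2*1753^1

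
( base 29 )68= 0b10110110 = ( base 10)182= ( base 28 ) 6e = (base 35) 57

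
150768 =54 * 2792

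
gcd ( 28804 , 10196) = 4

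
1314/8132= 657/4066= 0.16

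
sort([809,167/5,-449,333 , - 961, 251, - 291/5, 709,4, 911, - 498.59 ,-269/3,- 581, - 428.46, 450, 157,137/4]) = [-961, - 581, - 498.59,  -  449, - 428.46, - 269/3, -291/5, 4,167/5,  137/4, 157,  251,  333, 450, 709 , 809,911]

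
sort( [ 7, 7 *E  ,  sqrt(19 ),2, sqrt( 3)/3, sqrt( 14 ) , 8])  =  [ sqrt(3 ) /3,  2, sqrt(14)  ,  sqrt(19 ), 7,  8,7*E] 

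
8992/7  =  1284 + 4/7 = 1284.57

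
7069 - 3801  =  3268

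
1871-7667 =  - 5796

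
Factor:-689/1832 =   -  2^(-3)*13^1*53^1*229^( - 1)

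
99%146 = 99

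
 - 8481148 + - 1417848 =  - 9898996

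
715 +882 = 1597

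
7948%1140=1108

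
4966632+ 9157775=14124407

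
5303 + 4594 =9897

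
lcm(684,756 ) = 14364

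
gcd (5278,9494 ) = 2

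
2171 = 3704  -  1533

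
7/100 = 7/100 = 0.07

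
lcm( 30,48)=240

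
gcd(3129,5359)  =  1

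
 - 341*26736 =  -9116976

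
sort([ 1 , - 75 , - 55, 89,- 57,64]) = [-75, - 57,-55, 1, 64, 89] 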